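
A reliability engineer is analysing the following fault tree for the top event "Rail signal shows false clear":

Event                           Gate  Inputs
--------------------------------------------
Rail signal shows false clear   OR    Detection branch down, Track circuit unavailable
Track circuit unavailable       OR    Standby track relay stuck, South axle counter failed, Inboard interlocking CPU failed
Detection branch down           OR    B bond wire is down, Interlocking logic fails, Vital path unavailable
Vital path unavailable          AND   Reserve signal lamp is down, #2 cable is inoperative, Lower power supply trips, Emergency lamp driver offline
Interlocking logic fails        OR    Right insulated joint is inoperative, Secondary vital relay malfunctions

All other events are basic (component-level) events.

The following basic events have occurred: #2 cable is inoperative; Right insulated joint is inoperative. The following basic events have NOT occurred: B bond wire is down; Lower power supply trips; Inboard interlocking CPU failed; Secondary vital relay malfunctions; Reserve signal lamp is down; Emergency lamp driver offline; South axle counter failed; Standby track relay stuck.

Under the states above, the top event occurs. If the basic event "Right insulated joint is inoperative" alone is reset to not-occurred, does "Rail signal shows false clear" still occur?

Counterfactual: set "Right insulated joint is inoperative" to not occurred.
Interlocking logic fails [OR]: Right insulated joint is inoperative=not, Secondary vital relay malfunctions=not → no input occurs → does not occur.
Vital path unavailable [AND]: Reserve signal lamp is down=not, #2 cable is inoperative=occurs, Lower power supply trips=not, Emergency lamp driver offline=not → not all inputs occur → does not occur.
Detection branch down [OR]: B bond wire is down=not, Interlocking logic fails=not, Vital path unavailable=not → no input occurs → does not occur.
Track circuit unavailable [OR]: Standby track relay stuck=not, South axle counter failed=not, Inboard interlocking CPU failed=not → no input occurs → does not occur.
Rail signal shows false clear [OR]: Detection branch down=not, Track circuit unavailable=not → no input occurs → does not occur.

No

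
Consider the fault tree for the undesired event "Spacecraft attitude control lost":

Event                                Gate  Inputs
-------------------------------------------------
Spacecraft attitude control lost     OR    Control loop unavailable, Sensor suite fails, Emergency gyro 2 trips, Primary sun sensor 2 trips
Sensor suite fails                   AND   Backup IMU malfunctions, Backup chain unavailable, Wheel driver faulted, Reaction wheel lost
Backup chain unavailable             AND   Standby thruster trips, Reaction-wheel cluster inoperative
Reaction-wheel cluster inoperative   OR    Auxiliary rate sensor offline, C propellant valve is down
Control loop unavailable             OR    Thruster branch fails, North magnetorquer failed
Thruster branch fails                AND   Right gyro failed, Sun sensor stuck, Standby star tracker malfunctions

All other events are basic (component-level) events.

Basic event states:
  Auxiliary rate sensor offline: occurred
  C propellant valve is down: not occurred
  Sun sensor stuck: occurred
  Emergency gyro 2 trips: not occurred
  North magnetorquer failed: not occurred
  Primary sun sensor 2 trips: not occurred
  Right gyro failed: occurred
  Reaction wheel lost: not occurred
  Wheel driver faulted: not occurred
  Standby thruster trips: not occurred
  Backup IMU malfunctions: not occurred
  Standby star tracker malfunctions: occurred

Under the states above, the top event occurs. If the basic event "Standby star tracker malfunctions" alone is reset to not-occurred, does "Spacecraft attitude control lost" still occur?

No

Counterfactual: set "Standby star tracker malfunctions" to not occurred.
Thruster branch fails [AND]: Right gyro failed=occurs, Sun sensor stuck=occurs, Standby star tracker malfunctions=not → not all inputs occur → does not occur.
Control loop unavailable [OR]: Thruster branch fails=not, North magnetorquer failed=not → no input occurs → does not occur.
Reaction-wheel cluster inoperative [OR]: Auxiliary rate sensor offline=occurs, C propellant valve is down=not → at least one input occurs → occurs.
Backup chain unavailable [AND]: Standby thruster trips=not, Reaction-wheel cluster inoperative=occurs → not all inputs occur → does not occur.
Sensor suite fails [AND]: Backup IMU malfunctions=not, Backup chain unavailable=not, Wheel driver faulted=not, Reaction wheel lost=not → not all inputs occur → does not occur.
Spacecraft attitude control lost [OR]: Control loop unavailable=not, Sensor suite fails=not, Emergency gyro 2 trips=not, Primary sun sensor 2 trips=not → no input occurs → does not occur.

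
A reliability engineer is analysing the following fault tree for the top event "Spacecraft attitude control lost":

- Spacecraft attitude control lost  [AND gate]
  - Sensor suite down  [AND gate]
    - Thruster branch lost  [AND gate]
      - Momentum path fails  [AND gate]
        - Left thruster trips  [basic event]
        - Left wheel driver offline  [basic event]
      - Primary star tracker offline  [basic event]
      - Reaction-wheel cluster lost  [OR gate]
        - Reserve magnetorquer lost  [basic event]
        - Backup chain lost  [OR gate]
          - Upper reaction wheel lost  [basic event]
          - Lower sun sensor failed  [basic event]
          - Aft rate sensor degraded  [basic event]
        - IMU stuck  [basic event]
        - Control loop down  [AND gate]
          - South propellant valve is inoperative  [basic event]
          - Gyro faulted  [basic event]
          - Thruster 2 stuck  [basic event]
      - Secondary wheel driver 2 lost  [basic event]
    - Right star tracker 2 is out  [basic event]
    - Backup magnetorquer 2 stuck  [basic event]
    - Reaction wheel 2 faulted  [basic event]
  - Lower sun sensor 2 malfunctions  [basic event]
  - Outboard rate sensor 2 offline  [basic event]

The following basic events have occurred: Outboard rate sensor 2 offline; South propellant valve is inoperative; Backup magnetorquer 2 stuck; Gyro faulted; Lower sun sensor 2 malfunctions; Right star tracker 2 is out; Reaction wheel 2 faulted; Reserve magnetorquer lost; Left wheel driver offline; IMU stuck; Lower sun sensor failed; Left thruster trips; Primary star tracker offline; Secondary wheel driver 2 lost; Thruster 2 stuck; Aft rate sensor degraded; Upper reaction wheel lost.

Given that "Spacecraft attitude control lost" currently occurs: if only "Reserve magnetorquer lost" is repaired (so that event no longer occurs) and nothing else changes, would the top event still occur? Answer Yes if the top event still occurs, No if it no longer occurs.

Yes

Counterfactual: set "Reserve magnetorquer lost" to not occurred.
Momentum path fails [AND]: Left thruster trips=occurs, Left wheel driver offline=occurs → all inputs occur → occurs.
Backup chain lost [OR]: Upper reaction wheel lost=occurs, Lower sun sensor failed=occurs, Aft rate sensor degraded=occurs → at least one input occurs → occurs.
Control loop down [AND]: South propellant valve is inoperative=occurs, Gyro faulted=occurs, Thruster 2 stuck=occurs → all inputs occur → occurs.
Reaction-wheel cluster lost [OR]: Reserve magnetorquer lost=not, Backup chain lost=occurs, IMU stuck=occurs, Control loop down=occurs → at least one input occurs → occurs.
Thruster branch lost [AND]: Momentum path fails=occurs, Primary star tracker offline=occurs, Reaction-wheel cluster lost=occurs, Secondary wheel driver 2 lost=occurs → all inputs occur → occurs.
Sensor suite down [AND]: Thruster branch lost=occurs, Right star tracker 2 is out=occurs, Backup magnetorquer 2 stuck=occurs, Reaction wheel 2 faulted=occurs → all inputs occur → occurs.
Spacecraft attitude control lost [AND]: Sensor suite down=occurs, Lower sun sensor 2 malfunctions=occurs, Outboard rate sensor 2 offline=occurs → all inputs occur → occurs.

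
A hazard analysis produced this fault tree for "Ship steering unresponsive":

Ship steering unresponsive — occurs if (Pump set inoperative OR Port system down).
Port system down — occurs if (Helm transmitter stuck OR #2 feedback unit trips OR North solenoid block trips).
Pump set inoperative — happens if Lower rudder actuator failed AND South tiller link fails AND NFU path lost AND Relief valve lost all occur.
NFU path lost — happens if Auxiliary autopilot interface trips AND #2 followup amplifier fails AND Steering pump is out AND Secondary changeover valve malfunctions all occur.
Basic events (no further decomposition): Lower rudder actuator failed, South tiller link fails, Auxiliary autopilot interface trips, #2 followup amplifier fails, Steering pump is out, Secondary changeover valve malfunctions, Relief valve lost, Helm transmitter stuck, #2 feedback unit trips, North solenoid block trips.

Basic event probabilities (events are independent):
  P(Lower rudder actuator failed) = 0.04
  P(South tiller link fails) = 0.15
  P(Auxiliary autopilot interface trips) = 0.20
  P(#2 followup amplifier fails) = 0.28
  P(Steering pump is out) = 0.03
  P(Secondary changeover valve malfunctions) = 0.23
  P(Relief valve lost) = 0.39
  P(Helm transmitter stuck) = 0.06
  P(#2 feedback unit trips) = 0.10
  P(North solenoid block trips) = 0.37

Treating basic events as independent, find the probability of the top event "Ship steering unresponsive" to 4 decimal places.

0.4670

P(NFU path lost) [AND] = 0.20 × 0.28 × 0.03 × 0.23 = 0.000386
P(Pump set inoperative) [AND] = 0.04 × 0.15 × 0.000386 × 0.39 = 0.000001
P(Port system down) [OR] = 1 − (1−0.06) × (1−0.10) × (1−0.37) = 0.467020
P(Ship steering unresponsive) [OR] = 1 − (1−0.000001) × (1−0.467020) = 0.467021
Rounded to 4 decimal places: P(Ship steering unresponsive) ≈ 0.4670.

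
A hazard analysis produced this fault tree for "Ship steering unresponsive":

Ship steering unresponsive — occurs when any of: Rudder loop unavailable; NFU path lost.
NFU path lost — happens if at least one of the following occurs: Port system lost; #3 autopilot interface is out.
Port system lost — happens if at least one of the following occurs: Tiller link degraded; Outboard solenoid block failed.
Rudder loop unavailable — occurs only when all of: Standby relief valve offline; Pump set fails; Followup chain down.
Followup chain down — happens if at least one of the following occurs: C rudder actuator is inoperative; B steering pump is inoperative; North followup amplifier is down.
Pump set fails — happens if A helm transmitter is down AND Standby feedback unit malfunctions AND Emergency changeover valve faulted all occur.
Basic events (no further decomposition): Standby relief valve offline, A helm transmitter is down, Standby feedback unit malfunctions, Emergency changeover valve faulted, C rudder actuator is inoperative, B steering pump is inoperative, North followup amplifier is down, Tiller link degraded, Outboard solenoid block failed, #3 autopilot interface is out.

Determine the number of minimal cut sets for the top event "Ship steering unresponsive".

6

Pump set fails [AND]: one cut set from each child combined → 1 × 1 × 1 = 1 cut set(s).
Followup chain down [OR]: union of children's cut sets → 3 cut set(s).
Rudder loop unavailable [AND]: one cut set from each child combined → 1 × 1 × 3 = 3 cut set(s).
Port system lost [OR]: union of children's cut sets → 2 cut set(s).
NFU path lost [OR]: union of children's cut sets → 3 cut set(s).
Ship steering unresponsive [OR]: union of children's cut sets → 6 cut set(s).
Minimal cut sets: {A helm transmitter is down, C rudder actuator is inoperative, Emergency changeover valve faulted, Standby feedback unit malfunctions, Standby relief valve offline}; {A helm transmitter is down, B steering pump is inoperative, Emergency changeover valve faulted, Standby feedback unit malfunctions, Standby relief valve offline}; {A helm transmitter is down, Emergency changeover valve faulted, North followup amplifier is down, Standby feedback unit malfunctions, Standby relief valve offline}; {Tiller link degraded}; {Outboard solenoid block failed}; {#3 autopilot interface is out}.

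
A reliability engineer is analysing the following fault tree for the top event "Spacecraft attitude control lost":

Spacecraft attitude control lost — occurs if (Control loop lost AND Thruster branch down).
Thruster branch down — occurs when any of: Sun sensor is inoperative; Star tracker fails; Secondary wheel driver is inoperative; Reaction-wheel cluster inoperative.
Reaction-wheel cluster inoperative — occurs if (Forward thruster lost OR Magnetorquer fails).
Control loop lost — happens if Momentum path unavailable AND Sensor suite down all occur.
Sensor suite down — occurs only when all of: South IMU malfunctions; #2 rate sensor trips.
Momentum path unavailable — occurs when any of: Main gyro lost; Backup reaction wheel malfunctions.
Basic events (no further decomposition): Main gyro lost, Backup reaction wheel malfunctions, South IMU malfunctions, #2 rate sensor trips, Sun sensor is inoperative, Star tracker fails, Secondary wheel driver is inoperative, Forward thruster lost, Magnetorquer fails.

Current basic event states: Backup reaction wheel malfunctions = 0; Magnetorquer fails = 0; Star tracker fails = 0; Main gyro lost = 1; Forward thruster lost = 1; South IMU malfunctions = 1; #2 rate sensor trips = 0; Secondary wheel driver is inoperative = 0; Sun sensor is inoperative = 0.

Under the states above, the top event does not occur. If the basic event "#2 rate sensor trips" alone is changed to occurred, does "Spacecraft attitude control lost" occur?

Counterfactual: set "#2 rate sensor trips" to occurred.
Momentum path unavailable [OR]: Main gyro lost=occurs, Backup reaction wheel malfunctions=not → at least one input occurs → occurs.
Sensor suite down [AND]: South IMU malfunctions=occurs, #2 rate sensor trips=occurs → all inputs occur → occurs.
Control loop lost [AND]: Momentum path unavailable=occurs, Sensor suite down=occurs → all inputs occur → occurs.
Reaction-wheel cluster inoperative [OR]: Forward thruster lost=occurs, Magnetorquer fails=not → at least one input occurs → occurs.
Thruster branch down [OR]: Sun sensor is inoperative=not, Star tracker fails=not, Secondary wheel driver is inoperative=not, Reaction-wheel cluster inoperative=occurs → at least one input occurs → occurs.
Spacecraft attitude control lost [AND]: Control loop lost=occurs, Thruster branch down=occurs → all inputs occur → occurs.

Yes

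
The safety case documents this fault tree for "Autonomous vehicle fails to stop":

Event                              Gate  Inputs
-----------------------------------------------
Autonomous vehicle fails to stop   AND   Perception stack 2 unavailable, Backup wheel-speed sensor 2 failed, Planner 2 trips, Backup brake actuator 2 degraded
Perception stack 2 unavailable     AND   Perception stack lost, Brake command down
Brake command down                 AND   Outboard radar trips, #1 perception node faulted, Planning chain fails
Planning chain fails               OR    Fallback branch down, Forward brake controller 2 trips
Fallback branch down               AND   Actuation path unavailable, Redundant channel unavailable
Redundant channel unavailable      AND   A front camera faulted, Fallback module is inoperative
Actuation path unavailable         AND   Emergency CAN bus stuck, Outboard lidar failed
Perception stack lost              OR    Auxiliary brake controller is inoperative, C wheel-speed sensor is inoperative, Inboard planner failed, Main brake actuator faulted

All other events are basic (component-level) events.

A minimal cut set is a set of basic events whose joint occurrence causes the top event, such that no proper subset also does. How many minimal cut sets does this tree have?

Perception stack lost [OR]: union of children's cut sets → 4 cut set(s).
Actuation path unavailable [AND]: one cut set from each child combined → 1 × 1 = 1 cut set(s).
Redundant channel unavailable [AND]: one cut set from each child combined → 1 × 1 = 1 cut set(s).
Fallback branch down [AND]: one cut set from each child combined → 1 × 1 = 1 cut set(s).
Planning chain fails [OR]: union of children's cut sets → 2 cut set(s).
Brake command down [AND]: one cut set from each child combined → 1 × 1 × 2 = 2 cut set(s).
Perception stack 2 unavailable [AND]: one cut set from each child combined → 4 × 2 = 8 cut set(s).
Autonomous vehicle fails to stop [AND]: one cut set from each child combined → 8 × 1 × 1 × 1 = 8 cut set(s).
Minimal cut sets: {#1 perception node faulted, A front camera faulted, Auxiliary brake controller is inoperative, Backup brake actuator 2 degraded, Backup wheel-speed sensor 2 failed, Emergency CAN bus stuck, Fallback module is inoperative, Outboard lidar failed, Outboard radar trips, Planner 2 trips}; {#1 perception node faulted, Auxiliary brake controller is inoperative, Backup brake actuator 2 degraded, Backup wheel-speed sensor 2 failed, Forward brake controller 2 trips, Outboard radar trips, Planner 2 trips}; {#1 perception node faulted, A front camera faulted, Backup brake actuator 2 degraded, Backup wheel-speed sensor 2 failed, C wheel-speed sensor is inoperative, Emergency CAN bus stuck, Fallback module is inoperative, Outboard lidar failed, Outboard radar trips, Planner 2 trips}; {#1 perception node faulted, Backup brake actuator 2 degraded, Backup wheel-speed sensor 2 failed, C wheel-speed sensor is inoperative, Forward brake controller 2 trips, Outboard radar trips, Planner 2 trips}; {#1 perception node faulted, A front camera faulted, Backup brake actuator 2 degraded, Backup wheel-speed sensor 2 failed, Emergency CAN bus stuck, Fallback module is inoperative, Inboard planner failed, Outboard lidar failed, Outboard radar trips, Planner 2 trips}; {#1 perception node faulted, Backup brake actuator 2 degraded, Backup wheel-speed sensor 2 failed, Forward brake controller 2 trips, Inboard planner failed, Outboard radar trips, Planner 2 trips}; {#1 perception node faulted, A front camera faulted, Backup brake actuator 2 degraded, Backup wheel-speed sensor 2 failed, Emergency CAN bus stuck, Fallback module is inoperative, Main brake actuator faulted, Outboard lidar failed, Outboard radar trips, Planner 2 trips}; {#1 perception node faulted, Backup brake actuator 2 degraded, Backup wheel-speed sensor 2 failed, Forward brake controller 2 trips, Main brake actuator faulted, Outboard radar trips, Planner 2 trips}.

8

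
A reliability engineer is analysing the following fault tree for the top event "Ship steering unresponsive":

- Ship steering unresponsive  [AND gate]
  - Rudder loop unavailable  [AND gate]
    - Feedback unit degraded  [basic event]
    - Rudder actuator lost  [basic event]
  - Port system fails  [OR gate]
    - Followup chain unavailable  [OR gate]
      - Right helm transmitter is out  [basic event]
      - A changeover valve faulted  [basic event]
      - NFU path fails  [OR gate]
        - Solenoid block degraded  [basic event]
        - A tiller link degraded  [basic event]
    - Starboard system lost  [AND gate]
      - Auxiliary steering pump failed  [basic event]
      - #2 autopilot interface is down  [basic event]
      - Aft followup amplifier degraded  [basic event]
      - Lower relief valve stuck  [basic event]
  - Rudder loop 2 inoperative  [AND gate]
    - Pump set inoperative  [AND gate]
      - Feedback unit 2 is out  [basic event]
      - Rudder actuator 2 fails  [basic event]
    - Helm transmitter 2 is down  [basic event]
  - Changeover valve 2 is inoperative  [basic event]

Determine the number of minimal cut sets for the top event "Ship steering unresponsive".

5

Rudder loop unavailable [AND]: one cut set from each child combined → 1 × 1 = 1 cut set(s).
NFU path fails [OR]: union of children's cut sets → 2 cut set(s).
Followup chain unavailable [OR]: union of children's cut sets → 4 cut set(s).
Starboard system lost [AND]: one cut set from each child combined → 1 × 1 × 1 × 1 = 1 cut set(s).
Port system fails [OR]: union of children's cut sets → 5 cut set(s).
Pump set inoperative [AND]: one cut set from each child combined → 1 × 1 = 1 cut set(s).
Rudder loop 2 inoperative [AND]: one cut set from each child combined → 1 × 1 = 1 cut set(s).
Ship steering unresponsive [AND]: one cut set from each child combined → 1 × 5 × 1 × 1 = 5 cut set(s).
Minimal cut sets: {Changeover valve 2 is inoperative, Feedback unit 2 is out, Feedback unit degraded, Helm transmitter 2 is down, Right helm transmitter is out, Rudder actuator 2 fails, Rudder actuator lost}; {A changeover valve faulted, Changeover valve 2 is inoperative, Feedback unit 2 is out, Feedback unit degraded, Helm transmitter 2 is down, Rudder actuator 2 fails, Rudder actuator lost}; {Changeover valve 2 is inoperative, Feedback unit 2 is out, Feedback unit degraded, Helm transmitter 2 is down, Rudder actuator 2 fails, Rudder actuator lost, Solenoid block degraded}; {A tiller link degraded, Changeover valve 2 is inoperative, Feedback unit 2 is out, Feedback unit degraded, Helm transmitter 2 is down, Rudder actuator 2 fails, Rudder actuator lost}; {#2 autopilot interface is down, Aft followup amplifier degraded, Auxiliary steering pump failed, Changeover valve 2 is inoperative, Feedback unit 2 is out, Feedback unit degraded, Helm transmitter 2 is down, Lower relief valve stuck, Rudder actuator 2 fails, Rudder actuator lost}.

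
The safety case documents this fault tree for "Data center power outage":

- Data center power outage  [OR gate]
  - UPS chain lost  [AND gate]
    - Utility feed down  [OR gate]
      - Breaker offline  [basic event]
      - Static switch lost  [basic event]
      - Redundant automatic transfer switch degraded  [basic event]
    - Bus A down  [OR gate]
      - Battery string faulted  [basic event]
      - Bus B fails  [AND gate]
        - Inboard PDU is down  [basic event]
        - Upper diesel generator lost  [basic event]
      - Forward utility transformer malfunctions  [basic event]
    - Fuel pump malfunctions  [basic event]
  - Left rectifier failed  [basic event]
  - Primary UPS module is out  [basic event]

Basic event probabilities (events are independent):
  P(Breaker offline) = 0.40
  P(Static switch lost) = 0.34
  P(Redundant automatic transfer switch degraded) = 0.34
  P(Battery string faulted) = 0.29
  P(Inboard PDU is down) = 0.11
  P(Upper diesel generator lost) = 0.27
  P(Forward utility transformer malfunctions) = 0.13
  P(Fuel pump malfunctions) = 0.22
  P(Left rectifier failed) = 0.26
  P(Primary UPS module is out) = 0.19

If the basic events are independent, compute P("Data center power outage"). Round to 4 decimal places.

P(Utility feed down) [OR] = 1 − (1−0.40) × (1−0.34) × (1−0.34) = 0.738640
P(Bus B fails) [AND] = 0.11 × 0.27 = 0.029700
P(Bus A down) [OR] = 1 − (1−0.29) × (1−0.029700) × (1−0.13) = 0.400646
P(UPS chain lost) [AND] = 0.738640 × 0.400646 × 0.22 = 0.065105
P(Data center power outage) [OR] = 1 − (1−0.065105) × (1−0.26) × (1−0.19) = 0.439624
Rounded to 4 decimal places: P(Data center power outage) ≈ 0.4396.

0.4396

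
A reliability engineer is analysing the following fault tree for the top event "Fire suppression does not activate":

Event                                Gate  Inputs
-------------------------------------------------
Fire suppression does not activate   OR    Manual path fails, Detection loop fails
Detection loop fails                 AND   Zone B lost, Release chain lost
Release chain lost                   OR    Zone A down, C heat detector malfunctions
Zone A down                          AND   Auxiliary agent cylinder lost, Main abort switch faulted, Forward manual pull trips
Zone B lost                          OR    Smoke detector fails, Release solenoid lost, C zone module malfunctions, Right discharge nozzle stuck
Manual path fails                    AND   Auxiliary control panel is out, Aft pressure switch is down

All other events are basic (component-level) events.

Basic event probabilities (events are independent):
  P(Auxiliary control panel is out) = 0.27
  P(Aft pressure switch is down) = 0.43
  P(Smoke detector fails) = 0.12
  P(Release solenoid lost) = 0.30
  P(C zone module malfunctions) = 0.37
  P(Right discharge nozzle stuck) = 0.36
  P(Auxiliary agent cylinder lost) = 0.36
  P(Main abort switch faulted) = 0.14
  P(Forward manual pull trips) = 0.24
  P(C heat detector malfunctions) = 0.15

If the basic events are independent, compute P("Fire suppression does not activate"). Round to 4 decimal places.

0.2226

P(Manual path fails) [AND] = 0.27 × 0.43 = 0.116100
P(Zone B lost) [OR] = 1 − (1−0.12) × (1−0.30) × (1−0.37) × (1−0.36) = 0.751629
P(Zone A down) [AND] = 0.36 × 0.14 × 0.24 = 0.012096
P(Release chain lost) [OR] = 1 − (1−0.012096) × (1−0.15) = 0.160282
P(Detection loop fails) [AND] = 0.751629 × 0.160282 = 0.120473
P(Fire suppression does not activate) [OR] = 1 − (1−0.116100) × (1−0.120473) = 0.222586
Rounded to 4 decimal places: P(Fire suppression does not activate) ≈ 0.2226.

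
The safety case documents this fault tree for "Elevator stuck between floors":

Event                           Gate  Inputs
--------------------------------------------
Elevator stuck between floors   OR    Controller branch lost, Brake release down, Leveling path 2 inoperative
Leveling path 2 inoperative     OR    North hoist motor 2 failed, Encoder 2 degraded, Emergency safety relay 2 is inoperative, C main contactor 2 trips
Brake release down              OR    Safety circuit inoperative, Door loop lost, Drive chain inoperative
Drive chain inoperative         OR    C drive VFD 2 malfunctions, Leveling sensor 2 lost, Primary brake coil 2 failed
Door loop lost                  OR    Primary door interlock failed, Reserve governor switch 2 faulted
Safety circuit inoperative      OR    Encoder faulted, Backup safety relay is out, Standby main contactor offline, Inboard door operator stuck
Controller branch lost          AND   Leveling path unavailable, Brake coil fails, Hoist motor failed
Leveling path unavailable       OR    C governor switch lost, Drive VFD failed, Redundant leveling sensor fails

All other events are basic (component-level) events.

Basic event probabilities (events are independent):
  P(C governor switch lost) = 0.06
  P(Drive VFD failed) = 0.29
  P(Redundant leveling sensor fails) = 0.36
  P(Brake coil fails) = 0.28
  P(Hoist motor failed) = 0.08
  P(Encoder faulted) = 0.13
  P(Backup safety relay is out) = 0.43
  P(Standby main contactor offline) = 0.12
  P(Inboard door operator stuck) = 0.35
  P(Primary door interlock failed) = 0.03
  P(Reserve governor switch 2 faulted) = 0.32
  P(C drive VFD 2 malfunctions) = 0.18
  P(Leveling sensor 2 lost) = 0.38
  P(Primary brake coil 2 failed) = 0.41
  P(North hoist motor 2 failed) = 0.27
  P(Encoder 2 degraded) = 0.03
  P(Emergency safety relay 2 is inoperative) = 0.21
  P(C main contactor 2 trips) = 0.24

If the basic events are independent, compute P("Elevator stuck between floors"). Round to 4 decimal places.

0.9764

P(Leveling path unavailable) [OR] = 1 − (1−0.06) × (1−0.29) × (1−0.36) = 0.572864
P(Controller branch lost) [AND] = 0.572864 × 0.28 × 0.08 = 0.012832
P(Safety circuit inoperative) [OR] = 1 − (1−0.13) × (1−0.43) × (1−0.12) × (1−0.35) = 0.716345
P(Door loop lost) [OR] = 1 − (1−0.03) × (1−0.32) = 0.340400
P(Drive chain inoperative) [OR] = 1 − (1−0.18) × (1−0.38) × (1−0.41) = 0.700044
P(Brake release down) [OR] = 1 − (1−0.716345) × (1−0.340400) × (1−0.700044) = 0.943879
P(Leveling path 2 inoperative) [OR] = 1 − (1−0.27) × (1−0.03) × (1−0.21) × (1−0.24) = 0.574857
P(Elevator stuck between floors) [OR] = 1 − (1−0.012832) × (1−0.943879) × (1−0.574857) = 0.976447
Rounded to 4 decimal places: P(Elevator stuck between floors) ≈ 0.9764.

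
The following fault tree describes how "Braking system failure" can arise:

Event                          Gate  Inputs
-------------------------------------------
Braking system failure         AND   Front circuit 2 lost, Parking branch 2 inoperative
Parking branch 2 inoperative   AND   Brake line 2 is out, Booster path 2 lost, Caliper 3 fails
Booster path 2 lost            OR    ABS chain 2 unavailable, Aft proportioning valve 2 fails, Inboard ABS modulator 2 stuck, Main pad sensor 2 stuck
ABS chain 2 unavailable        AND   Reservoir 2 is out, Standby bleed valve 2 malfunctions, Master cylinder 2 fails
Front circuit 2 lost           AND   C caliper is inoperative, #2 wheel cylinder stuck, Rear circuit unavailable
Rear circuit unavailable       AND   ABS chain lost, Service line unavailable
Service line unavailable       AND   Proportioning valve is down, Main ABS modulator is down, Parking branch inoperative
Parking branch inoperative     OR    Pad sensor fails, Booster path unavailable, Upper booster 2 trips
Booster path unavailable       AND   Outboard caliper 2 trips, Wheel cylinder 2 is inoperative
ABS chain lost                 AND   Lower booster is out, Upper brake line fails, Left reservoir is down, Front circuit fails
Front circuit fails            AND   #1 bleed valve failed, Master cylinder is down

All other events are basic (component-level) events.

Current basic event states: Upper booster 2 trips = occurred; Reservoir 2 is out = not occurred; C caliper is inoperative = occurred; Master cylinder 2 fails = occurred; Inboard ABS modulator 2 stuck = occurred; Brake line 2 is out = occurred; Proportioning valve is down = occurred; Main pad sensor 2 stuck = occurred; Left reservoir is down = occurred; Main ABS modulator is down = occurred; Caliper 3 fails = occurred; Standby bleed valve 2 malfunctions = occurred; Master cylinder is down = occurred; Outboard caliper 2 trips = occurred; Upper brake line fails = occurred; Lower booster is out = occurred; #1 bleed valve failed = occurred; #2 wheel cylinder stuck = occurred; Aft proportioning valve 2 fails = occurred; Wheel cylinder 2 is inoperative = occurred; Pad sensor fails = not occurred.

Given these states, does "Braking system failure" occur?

Front circuit fails [AND]: #1 bleed valve failed=occurs, Master cylinder is down=occurs → all inputs occur → occurs.
ABS chain lost [AND]: Lower booster is out=occurs, Upper brake line fails=occurs, Left reservoir is down=occurs, Front circuit fails=occurs → all inputs occur → occurs.
Booster path unavailable [AND]: Outboard caliper 2 trips=occurs, Wheel cylinder 2 is inoperative=occurs → all inputs occur → occurs.
Parking branch inoperative [OR]: Pad sensor fails=not, Booster path unavailable=occurs, Upper booster 2 trips=occurs → at least one input occurs → occurs.
Service line unavailable [AND]: Proportioning valve is down=occurs, Main ABS modulator is down=occurs, Parking branch inoperative=occurs → all inputs occur → occurs.
Rear circuit unavailable [AND]: ABS chain lost=occurs, Service line unavailable=occurs → all inputs occur → occurs.
Front circuit 2 lost [AND]: C caliper is inoperative=occurs, #2 wheel cylinder stuck=occurs, Rear circuit unavailable=occurs → all inputs occur → occurs.
ABS chain 2 unavailable [AND]: Reservoir 2 is out=not, Standby bleed valve 2 malfunctions=occurs, Master cylinder 2 fails=occurs → not all inputs occur → does not occur.
Booster path 2 lost [OR]: ABS chain 2 unavailable=not, Aft proportioning valve 2 fails=occurs, Inboard ABS modulator 2 stuck=occurs, Main pad sensor 2 stuck=occurs → at least one input occurs → occurs.
Parking branch 2 inoperative [AND]: Brake line 2 is out=occurs, Booster path 2 lost=occurs, Caliper 3 fails=occurs → all inputs occur → occurs.
Braking system failure [AND]: Front circuit 2 lost=occurs, Parking branch 2 inoperative=occurs → all inputs occur → occurs.

Yes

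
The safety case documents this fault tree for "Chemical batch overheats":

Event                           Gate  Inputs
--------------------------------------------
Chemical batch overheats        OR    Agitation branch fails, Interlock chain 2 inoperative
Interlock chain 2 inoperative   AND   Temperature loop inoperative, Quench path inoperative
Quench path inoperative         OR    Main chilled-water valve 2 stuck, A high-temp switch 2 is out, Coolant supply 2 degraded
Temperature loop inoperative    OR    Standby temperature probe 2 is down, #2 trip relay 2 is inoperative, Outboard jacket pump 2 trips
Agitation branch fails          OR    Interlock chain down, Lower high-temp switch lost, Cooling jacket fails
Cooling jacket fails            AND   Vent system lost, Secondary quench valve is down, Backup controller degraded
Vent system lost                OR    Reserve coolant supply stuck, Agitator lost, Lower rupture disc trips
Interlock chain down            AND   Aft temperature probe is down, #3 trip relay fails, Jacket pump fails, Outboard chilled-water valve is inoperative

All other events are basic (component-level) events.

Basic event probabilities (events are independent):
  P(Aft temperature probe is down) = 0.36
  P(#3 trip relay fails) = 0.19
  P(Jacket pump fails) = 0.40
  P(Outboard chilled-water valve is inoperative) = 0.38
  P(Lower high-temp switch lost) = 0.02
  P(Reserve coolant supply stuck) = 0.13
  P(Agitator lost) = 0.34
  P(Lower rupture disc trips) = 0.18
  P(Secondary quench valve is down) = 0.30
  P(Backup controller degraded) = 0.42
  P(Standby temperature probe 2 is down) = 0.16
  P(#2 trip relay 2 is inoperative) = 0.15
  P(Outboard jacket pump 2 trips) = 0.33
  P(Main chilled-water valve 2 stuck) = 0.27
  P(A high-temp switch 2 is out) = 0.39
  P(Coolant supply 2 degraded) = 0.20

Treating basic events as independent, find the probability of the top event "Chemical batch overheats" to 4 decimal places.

P(Interlock chain down) [AND] = 0.36 × 0.19 × 0.40 × 0.38 = 0.010397
P(Vent system lost) [OR] = 1 − (1−0.13) × (1−0.34) × (1−0.18) = 0.529156
P(Cooling jacket fails) [AND] = 0.529156 × 0.30 × 0.42 = 0.066674
P(Agitation branch fails) [OR] = 1 − (1−0.010397) × (1−0.02) × (1−0.066674) = 0.094850
P(Temperature loop inoperative) [OR] = 1 − (1−0.16) × (1−0.15) × (1−0.33) = 0.521620
P(Quench path inoperative) [OR] = 1 − (1−0.27) × (1−0.39) × (1−0.20) = 0.643760
P(Interlock chain 2 inoperative) [AND] = 0.521620 × 0.643760 = 0.335798
P(Chemical batch overheats) [OR] = 1 − (1−0.094850) × (1−0.335798) = 0.398798
Rounded to 4 decimal places: P(Chemical batch overheats) ≈ 0.3988.

0.3988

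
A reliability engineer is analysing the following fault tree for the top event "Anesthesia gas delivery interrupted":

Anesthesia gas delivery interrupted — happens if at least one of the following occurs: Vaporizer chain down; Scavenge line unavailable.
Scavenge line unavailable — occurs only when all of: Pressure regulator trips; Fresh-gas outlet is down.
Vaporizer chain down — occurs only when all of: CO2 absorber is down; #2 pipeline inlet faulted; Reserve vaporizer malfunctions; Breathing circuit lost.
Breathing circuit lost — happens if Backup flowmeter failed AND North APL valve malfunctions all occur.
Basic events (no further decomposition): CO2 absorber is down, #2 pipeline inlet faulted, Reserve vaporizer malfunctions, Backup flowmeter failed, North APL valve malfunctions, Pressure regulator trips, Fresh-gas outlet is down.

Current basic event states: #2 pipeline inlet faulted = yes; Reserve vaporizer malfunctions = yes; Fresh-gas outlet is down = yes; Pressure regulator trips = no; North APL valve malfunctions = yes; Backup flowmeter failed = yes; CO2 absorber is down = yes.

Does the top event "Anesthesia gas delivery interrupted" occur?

Yes

Breathing circuit lost [AND]: Backup flowmeter failed=occurs, North APL valve malfunctions=occurs → all inputs occur → occurs.
Vaporizer chain down [AND]: CO2 absorber is down=occurs, #2 pipeline inlet faulted=occurs, Reserve vaporizer malfunctions=occurs, Breathing circuit lost=occurs → all inputs occur → occurs.
Scavenge line unavailable [AND]: Pressure regulator trips=not, Fresh-gas outlet is down=occurs → not all inputs occur → does not occur.
Anesthesia gas delivery interrupted [OR]: Vaporizer chain down=occurs, Scavenge line unavailable=not → at least one input occurs → occurs.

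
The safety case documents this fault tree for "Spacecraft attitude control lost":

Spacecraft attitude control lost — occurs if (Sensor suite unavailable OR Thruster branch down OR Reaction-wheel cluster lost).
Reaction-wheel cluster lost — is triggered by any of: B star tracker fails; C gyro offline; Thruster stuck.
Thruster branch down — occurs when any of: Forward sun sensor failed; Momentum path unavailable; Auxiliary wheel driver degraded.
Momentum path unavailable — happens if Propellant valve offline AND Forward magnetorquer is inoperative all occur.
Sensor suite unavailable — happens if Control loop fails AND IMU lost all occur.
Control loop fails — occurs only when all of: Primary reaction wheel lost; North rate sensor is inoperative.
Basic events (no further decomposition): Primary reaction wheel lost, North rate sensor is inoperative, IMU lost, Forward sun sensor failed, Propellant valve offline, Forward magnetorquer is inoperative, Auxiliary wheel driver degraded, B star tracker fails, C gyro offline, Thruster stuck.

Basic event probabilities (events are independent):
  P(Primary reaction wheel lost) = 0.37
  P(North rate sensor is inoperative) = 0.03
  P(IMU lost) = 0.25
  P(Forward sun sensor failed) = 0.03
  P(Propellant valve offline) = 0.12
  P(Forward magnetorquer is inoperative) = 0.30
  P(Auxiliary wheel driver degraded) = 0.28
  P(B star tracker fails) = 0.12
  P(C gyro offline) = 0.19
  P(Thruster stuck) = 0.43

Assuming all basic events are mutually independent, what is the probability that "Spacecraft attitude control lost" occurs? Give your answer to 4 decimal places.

P(Control loop fails) [AND] = 0.37 × 0.03 = 0.011100
P(Sensor suite unavailable) [AND] = 0.011100 × 0.25 = 0.002775
P(Momentum path unavailable) [AND] = 0.12 × 0.30 = 0.036000
P(Thruster branch down) [OR] = 1 − (1−0.03) × (1−0.036000) × (1−0.28) = 0.326742
P(Reaction-wheel cluster lost) [OR] = 1 − (1−0.12) × (1−0.19) × (1−0.43) = 0.593704
P(Spacecraft attitude control lost) [OR] = 1 − (1−0.002775) × (1−0.326742) × (1−0.593704) = 0.727217
Rounded to 4 decimal places: P(Spacecraft attitude control lost) ≈ 0.7272.

0.7272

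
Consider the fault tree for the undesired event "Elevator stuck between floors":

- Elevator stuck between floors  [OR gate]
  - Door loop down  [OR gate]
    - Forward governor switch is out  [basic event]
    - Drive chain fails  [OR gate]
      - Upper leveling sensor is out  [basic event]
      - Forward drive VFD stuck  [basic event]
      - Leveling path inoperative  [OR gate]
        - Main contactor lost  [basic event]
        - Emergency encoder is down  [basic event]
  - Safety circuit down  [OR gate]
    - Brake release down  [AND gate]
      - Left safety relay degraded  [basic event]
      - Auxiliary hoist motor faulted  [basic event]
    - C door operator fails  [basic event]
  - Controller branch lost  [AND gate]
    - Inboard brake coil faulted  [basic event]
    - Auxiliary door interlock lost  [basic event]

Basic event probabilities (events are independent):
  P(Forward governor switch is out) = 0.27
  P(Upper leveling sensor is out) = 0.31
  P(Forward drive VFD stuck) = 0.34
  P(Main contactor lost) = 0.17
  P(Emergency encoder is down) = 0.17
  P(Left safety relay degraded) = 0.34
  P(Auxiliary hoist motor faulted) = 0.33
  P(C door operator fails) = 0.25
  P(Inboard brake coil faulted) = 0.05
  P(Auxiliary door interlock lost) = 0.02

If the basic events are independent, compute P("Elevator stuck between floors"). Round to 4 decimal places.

0.8477

P(Leveling path inoperative) [OR] = 1 − (1−0.17) × (1−0.17) = 0.311100
P(Drive chain fails) [OR] = 1 − (1−0.31) × (1−0.34) × (1−0.311100) = 0.686275
P(Door loop down) [OR] = 1 − (1−0.27) × (1−0.686275) = 0.770981
P(Brake release down) [AND] = 0.34 × 0.33 = 0.112200
P(Safety circuit down) [OR] = 1 − (1−0.112200) × (1−0.25) = 0.334150
P(Controller branch lost) [AND] = 0.05 × 0.02 = 0.001000
P(Elevator stuck between floors) [OR] = 1 − (1−0.770981) × (1−0.334150) × (1−0.001000) = 0.847660
Rounded to 4 decimal places: P(Elevator stuck between floors) ≈ 0.8477.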